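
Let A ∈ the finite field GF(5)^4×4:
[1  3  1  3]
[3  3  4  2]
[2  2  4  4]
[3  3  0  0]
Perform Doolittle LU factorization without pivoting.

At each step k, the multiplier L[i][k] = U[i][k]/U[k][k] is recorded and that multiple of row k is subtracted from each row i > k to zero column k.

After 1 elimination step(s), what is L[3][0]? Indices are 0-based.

L[3][0] = 3

Step 1: pivot at (0,0) is 1.
  row1 ← row1 − (3)·row0  ⇒  L[1][0]=3, U row1=(0, 4, 1, 3)
  row2 ← row2 − (2)·row0  ⇒  L[2][0]=2, U row2=(0, 1, 2, 3)
  row3 ← row3 − (3)·row0  ⇒  L[3][0]=3, U row3=(0, 4, 2, 1)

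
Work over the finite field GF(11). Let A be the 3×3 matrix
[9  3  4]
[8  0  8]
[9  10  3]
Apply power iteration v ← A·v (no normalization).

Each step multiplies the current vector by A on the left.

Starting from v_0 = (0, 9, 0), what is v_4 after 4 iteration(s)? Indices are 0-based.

v_0 = (0, 9, 0).
v_1 = A·v_0 = (5, 0, 2).
v_2 = A·v_1 = (9, 1, 7).
v_3 = A·v_2 = (2, 7, 2).
v_4 = A·v_3 = (3, 10, 6).

v_4 = (3, 10, 6)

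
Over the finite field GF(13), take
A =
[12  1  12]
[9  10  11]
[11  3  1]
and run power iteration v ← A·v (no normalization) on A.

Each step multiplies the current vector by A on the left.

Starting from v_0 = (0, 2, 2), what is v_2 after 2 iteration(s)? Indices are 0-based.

v_2 = (8, 1, 4)

v_0 = (0, 2, 2).
v_1 = A·v_0 = (0, 3, 8).
v_2 = A·v_1 = (8, 1, 4).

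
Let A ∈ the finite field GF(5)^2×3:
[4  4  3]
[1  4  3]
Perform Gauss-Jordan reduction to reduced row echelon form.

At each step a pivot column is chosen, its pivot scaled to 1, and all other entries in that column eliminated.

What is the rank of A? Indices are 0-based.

step 1: normalize row 0 (÷4) = (1, 1, 2)
  row 1: subtract 1×row0 = (0, 3, 1)
step 2: normalize row 1 (÷3) = (0, 1, 2)
  row 0: subtract 1×row1 = (1, 0, 0)

rank = 2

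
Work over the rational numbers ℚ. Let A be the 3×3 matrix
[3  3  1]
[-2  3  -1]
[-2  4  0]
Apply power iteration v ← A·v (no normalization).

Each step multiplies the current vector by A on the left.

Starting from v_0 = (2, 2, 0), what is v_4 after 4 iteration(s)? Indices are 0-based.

v_4 = (-438, -358, -680)

v_0 = (2, 2, 0).
v_1 = A·v_0 = (12, 2, 4).
v_2 = A·v_1 = (46, -22, -16).
v_3 = A·v_2 = (56, -142, -180).
v_4 = A·v_3 = (-438, -358, -680).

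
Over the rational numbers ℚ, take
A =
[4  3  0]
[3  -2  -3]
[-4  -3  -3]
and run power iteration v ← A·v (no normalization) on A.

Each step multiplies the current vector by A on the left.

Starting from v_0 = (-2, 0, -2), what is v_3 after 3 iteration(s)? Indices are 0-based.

v_0 = (-2, 0, -2).
v_1 = A·v_0 = (-8, 0, 14).
v_2 = A·v_1 = (-32, -66, -10).
v_3 = A·v_2 = (-326, 66, 356).

v_3 = (-326, 66, 356)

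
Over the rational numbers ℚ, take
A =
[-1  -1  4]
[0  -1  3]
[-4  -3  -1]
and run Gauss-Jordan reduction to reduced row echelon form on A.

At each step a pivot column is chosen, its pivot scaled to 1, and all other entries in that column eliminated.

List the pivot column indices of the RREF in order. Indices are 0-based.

pivot(0,0)=-1: scale R0 → (1, 1, -4)
  clear (2,0): R2 −= (-4)R0 → (0, 1, -17)
pivot(1,1)=-1: scale R1 → (0, 1, -3)
  clear (0,1): R0 −= (1)R1 → (1, 0, -1)
  clear (2,1): R2 −= (1)R1 → (0, 0, -14)
pivot(2,2)=-14: scale R2 → (0, 0, 1)
  clear (0,2): R0 −= (-1)R2 → (1, 0, 0)
  clear (1,2): R1 −= (-3)R2 → (0, 1, 0)

pivot columns: 0, 1, 2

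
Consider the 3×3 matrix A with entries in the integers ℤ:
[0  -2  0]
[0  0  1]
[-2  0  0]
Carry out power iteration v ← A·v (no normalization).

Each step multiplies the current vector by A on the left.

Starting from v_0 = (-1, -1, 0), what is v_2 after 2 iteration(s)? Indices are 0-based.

v_0 = (-1, -1, 0).
v_1 = A·v_0 = (2, 0, 2).
v_2 = A·v_1 = (0, 2, -4).

v_2 = (0, 2, -4)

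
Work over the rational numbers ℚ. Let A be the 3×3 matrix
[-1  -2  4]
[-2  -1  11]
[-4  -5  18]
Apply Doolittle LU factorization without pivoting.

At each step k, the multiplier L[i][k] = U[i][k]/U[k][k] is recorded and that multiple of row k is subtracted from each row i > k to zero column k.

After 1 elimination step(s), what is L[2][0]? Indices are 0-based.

[col 0] pivot -1
  R1 -= 2*R0 → (0, 3, 3)  (L[1][0] := 2)
  R2 -= 4*R0 → (0, 3, 2)  (L[2][0] := 4)

L[2][0] = 4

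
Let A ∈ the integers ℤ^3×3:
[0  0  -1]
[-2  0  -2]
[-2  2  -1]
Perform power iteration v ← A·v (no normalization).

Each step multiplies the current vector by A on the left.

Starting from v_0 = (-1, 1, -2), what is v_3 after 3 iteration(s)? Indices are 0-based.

v_3 = (-2, 8, -22)

v_0 = (-1, 1, -2).
v_1 = A·v_0 = (2, 6, 6).
v_2 = A·v_1 = (-6, -16, 2).
v_3 = A·v_2 = (-2, 8, -22).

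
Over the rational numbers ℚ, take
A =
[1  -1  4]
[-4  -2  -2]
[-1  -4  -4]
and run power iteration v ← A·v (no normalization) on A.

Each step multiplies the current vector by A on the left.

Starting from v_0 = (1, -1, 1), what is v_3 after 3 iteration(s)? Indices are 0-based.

v_3 = (76, -24, -6)

v_0 = (1, -1, 1).
v_1 = A·v_0 = (6, -4, -1).
v_2 = A·v_1 = (6, -14, 14).
v_3 = A·v_2 = (76, -24, -6).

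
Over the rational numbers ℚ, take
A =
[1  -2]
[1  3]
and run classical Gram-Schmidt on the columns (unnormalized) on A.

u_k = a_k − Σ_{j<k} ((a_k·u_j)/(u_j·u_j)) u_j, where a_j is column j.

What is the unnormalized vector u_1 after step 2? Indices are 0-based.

Step 1: u_0 = a_0 = (1, 1).
Step 2: u_1 = a_1 − (1/2)·u_0 = (-5/2, 5/2).

u_1 = (-5/2, 5/2)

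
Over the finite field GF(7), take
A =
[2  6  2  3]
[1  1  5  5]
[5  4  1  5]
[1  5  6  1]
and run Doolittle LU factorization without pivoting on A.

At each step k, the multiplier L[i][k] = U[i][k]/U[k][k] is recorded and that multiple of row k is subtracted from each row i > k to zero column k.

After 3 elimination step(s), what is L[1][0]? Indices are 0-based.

[col 0] pivot 2
  R1 -= 4*R0 → (0, 5, 4, 0)  (L[1][0] := 4)
  R2 -= 6*R0 → (0, 3, 3, 1)  (L[2][0] := 6)
  R3 -= 4*R0 → (0, 2, 5, 3)  (L[3][0] := 4)
[col 1] pivot 5
  R2 -= 2*R1 → (0, 0, 2, 1)  (L[2][1] := 2)
  R3 -= 6*R1 → (0, 0, 2, 3)  (L[3][1] := 6)
[col 2] pivot 2
  R3 -= 1*R2 → (0, 0, 0, 2)  (L[3][2] := 1)

L[1][0] = 4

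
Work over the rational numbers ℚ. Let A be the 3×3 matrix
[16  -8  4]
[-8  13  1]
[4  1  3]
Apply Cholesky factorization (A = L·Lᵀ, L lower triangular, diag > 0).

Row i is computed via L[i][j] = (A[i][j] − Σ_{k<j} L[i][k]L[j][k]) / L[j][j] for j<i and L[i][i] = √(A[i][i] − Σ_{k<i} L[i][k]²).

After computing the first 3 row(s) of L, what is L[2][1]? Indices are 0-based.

L[2][1] = 1

Step 1: L[0][0] = √(16) = 4.
  L[1][0] = (-8) / L[0][0] = -2.
Step 2: L[1][1] = √(9) = 3.
  L[2][0] = (4) / L[0][0] = 1.
  L[2][1] = (3) / L[1][1] = 1.
Step 3: L[2][2] = √(1) = 1.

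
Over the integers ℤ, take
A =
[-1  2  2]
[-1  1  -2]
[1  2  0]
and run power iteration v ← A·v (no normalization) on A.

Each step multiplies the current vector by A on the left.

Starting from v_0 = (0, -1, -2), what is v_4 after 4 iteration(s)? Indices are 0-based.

v_4 = (60, -81, 28)

v_0 = (0, -1, -2).
v_1 = A·v_0 = (-6, 3, -2).
v_2 = A·v_1 = (8, 13, 0).
v_3 = A·v_2 = (18, 5, 34).
v_4 = A·v_3 = (60, -81, 28).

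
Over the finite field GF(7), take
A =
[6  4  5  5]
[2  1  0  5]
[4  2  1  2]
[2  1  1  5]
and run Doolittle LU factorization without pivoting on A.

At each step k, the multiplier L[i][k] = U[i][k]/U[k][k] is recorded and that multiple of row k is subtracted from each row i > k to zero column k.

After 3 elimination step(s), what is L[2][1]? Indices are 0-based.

[col 0] pivot 6
  R1 -= 5*R0 → (0, 2, 3, 1)  (L[1][0] := 5)
  R2 -= 3*R0 → (0, 4, 0, 1)  (L[2][0] := 3)
  R3 -= 5*R0 → (0, 2, 4, 1)  (L[3][0] := 5)
[col 1] pivot 2
  R2 -= 2*R1 → (0, 0, 1, 6)  (L[2][1] := 2)
  R3 -= 1*R1 → (0, 0, 1, 0)  (L[3][1] := 1)
[col 2] pivot 1
  R3 -= 1*R2 → (0, 0, 0, 1)  (L[3][2] := 1)

L[2][1] = 2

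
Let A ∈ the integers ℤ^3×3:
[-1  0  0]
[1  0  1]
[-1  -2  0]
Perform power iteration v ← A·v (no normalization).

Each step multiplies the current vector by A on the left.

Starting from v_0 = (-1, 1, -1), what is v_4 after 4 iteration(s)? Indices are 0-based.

v_0 = (-1, 1, -1).
v_1 = A·v_0 = (1, -2, -1).
v_2 = A·v_1 = (-1, 0, 3).
v_3 = A·v_2 = (1, 2, 1).
v_4 = A·v_3 = (-1, 2, -5).

v_4 = (-1, 2, -5)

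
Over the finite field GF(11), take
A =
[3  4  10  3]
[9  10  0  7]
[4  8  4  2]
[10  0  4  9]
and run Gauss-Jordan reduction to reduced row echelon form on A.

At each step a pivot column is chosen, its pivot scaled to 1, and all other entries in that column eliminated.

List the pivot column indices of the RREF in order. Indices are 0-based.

pivot columns: 0, 1, 2, 3

step 1: normalize row 0 (÷3) = (1, 5, 7, 1)
  row 1: subtract 9×row0 = (0, 9, 3, 9)
  row 2: subtract 4×row0 = (0, 10, 9, 9)
  row 3: subtract 10×row0 = (0, 5, 0, 10)
step 2: normalize row 1 (÷9) = (0, 1, 4, 1)
  row 0: subtract 5×row1 = (1, 0, 9, 7)
  row 2: subtract 10×row1 = (0, 0, 2, 10)
  row 3: subtract 5×row1 = (0, 0, 2, 5)
step 3: normalize row 2 (÷2) = (0, 0, 1, 5)
  row 0: subtract 9×row2 = (1, 0, 0, 6)
  row 1: subtract 4×row2 = (0, 1, 0, 3)
  row 3: subtract 2×row2 = (0, 0, 0, 6)
step 4: normalize row 3 (÷6) = (0, 0, 0, 1)
  row 0: subtract 6×row3 = (1, 0, 0, 0)
  row 1: subtract 3×row3 = (0, 1, 0, 0)
  row 2: subtract 5×row3 = (0, 0, 1, 0)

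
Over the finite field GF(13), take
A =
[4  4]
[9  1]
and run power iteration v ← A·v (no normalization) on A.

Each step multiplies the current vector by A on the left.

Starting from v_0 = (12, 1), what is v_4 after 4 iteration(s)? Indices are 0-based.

v_4 = (9, 6)

v_0 = (12, 1).
v_1 = A·v_0 = (0, 5).
v_2 = A·v_1 = (7, 5).
v_3 = A·v_2 = (9, 3).
v_4 = A·v_3 = (9, 6).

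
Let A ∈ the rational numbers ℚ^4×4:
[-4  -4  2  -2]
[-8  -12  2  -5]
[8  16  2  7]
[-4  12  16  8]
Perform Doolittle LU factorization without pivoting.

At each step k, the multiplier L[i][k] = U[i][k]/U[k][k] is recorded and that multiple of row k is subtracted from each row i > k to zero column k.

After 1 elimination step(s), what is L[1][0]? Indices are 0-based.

L[1][0] = 2

Step 1: pivot at (0,0) is -4.
  row1 ← row1 − (2)·row0  ⇒  L[1][0]=2, U row1=(0, -4, -2, -1)
  row2 ← row2 − (-2)·row0  ⇒  L[2][0]=-2, U row2=(0, 8, 6, 3)
  row3 ← row3 − (1)·row0  ⇒  L[3][0]=1, U row3=(0, 16, 14, 10)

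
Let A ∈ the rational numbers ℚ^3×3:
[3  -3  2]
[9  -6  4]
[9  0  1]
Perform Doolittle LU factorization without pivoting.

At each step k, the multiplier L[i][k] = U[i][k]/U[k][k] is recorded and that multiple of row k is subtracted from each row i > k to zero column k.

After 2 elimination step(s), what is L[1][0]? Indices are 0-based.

L[1][0] = 3

k=0: U[0][0]=3
  eliminate (1,0): mult=3, new row 1: (0, 3, -2); set L[1][0]=3
  eliminate (2,0): mult=3, new row 2: (0, 9, -5); set L[2][0]=3
k=1: U[1][1]=3
  eliminate (2,1): mult=3, new row 2: (0, 0, 1); set L[2][1]=3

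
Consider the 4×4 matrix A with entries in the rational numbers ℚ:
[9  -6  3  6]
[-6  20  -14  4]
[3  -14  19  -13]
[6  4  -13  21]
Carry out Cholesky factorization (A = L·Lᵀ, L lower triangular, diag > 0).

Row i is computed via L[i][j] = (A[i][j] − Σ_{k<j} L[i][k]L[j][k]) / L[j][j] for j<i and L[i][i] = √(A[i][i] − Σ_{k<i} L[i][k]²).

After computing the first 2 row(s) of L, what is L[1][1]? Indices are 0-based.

Step 1: L[0][0] = √(9) = 3.
  L[1][0] = (-6) / L[0][0] = -2.
Step 2: L[1][1] = √(16) = 4.

L[1][1] = 4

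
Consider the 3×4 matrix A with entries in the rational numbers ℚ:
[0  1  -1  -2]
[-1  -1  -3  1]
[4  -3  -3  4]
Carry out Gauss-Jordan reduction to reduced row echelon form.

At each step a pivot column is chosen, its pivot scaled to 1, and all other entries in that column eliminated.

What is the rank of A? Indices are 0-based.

pivot(0,0): swap R0↔R1
pivot(0,0)=-1: scale R0 → (1, 1, 3, -1)
  clear (2,0): R2 −= (4)R0 → (0, -7, -15, 8)
pivot(1,1)=1: scale R1 → (0, 1, -1, -2)
  clear (0,1): R0 −= (1)R1 → (1, 0, 4, 1)
  clear (2,1): R2 −= (-7)R1 → (0, 0, -22, -6)
pivot(2,2)=-22: scale R2 → (0, 0, 1, 3/11)
  clear (0,2): R0 −= (4)R2 → (1, 0, 0, -1/11)
  clear (1,2): R1 −= (-1)R2 → (0, 1, 0, -19/11)

rank = 3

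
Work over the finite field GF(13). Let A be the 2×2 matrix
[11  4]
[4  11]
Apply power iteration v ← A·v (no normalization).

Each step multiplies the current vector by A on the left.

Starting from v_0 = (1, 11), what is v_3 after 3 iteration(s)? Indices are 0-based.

v_3 = (10, 8)

v_0 = (1, 11).
v_1 = A·v_0 = (3, 8).
v_2 = A·v_1 = (0, 9).
v_3 = A·v_2 = (10, 8).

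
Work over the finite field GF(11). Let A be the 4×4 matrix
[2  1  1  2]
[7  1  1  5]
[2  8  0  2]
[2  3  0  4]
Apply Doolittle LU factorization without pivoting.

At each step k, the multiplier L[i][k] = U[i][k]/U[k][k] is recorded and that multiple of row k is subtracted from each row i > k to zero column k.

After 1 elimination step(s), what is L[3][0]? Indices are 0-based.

L[3][0] = 1

[col 0] pivot 2
  R1 -= 9*R0 → (0, 3, 3, 9)  (L[1][0] := 9)
  R2 -= 1*R0 → (0, 7, 10, 0)  (L[2][0] := 1)
  R3 -= 1*R0 → (0, 2, 10, 2)  (L[3][0] := 1)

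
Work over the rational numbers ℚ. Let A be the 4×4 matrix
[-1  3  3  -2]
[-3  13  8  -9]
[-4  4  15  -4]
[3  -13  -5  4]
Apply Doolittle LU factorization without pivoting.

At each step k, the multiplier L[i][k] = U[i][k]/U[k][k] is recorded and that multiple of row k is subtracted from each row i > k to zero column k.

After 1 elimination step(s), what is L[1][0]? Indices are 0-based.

L[1][0] = 3

k=0: U[0][0]=-1
  eliminate (1,0): mult=3, new row 1: (0, 4, -1, -3); set L[1][0]=3
  eliminate (2,0): mult=4, new row 2: (0, -8, 3, 4); set L[2][0]=4
  eliminate (3,0): mult=-3, new row 3: (0, -4, 4, -2); set L[3][0]=-3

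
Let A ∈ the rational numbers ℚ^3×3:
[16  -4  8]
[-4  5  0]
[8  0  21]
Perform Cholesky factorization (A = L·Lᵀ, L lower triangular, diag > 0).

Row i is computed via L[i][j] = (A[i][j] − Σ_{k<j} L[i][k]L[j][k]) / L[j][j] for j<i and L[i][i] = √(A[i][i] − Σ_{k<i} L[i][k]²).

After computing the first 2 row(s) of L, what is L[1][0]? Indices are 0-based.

Step 1: L[0][0] = √(16) = 4.
  L[1][0] = (-4) / L[0][0] = -1.
Step 2: L[1][1] = √(4) = 2.

L[1][0] = -1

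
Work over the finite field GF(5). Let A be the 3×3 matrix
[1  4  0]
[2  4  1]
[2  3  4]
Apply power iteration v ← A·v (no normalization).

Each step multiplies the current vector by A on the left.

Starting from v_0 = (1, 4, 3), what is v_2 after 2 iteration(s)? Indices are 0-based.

v_2 = (1, 4, 1)

v_0 = (1, 4, 3).
v_1 = A·v_0 = (2, 1, 1).
v_2 = A·v_1 = (1, 4, 1).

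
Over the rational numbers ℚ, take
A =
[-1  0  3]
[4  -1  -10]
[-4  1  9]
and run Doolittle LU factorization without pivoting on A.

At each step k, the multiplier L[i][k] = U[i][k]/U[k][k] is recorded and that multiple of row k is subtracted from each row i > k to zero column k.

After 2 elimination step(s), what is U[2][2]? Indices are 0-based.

U[2][2] = -1

[col 0] pivot -1
  R1 -= -4*R0 → (0, -1, 2)  (L[1][0] := -4)
  R2 -= 4*R0 → (0, 1, -3)  (L[2][0] := 4)
[col 1] pivot -1
  R2 -= -1*R1 → (0, 0, -1)  (L[2][1] := -1)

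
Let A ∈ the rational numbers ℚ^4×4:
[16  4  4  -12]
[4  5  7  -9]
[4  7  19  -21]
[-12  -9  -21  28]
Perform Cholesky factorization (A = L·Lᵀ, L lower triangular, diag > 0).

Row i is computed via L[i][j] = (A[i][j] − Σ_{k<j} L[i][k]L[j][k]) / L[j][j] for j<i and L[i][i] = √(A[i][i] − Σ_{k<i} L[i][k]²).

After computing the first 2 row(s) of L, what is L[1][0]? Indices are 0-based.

Step 1: L[0][0] = √(16) = 4.
  L[1][0] = (4) / L[0][0] = 1.
Step 2: L[1][1] = √(4) = 2.

L[1][0] = 1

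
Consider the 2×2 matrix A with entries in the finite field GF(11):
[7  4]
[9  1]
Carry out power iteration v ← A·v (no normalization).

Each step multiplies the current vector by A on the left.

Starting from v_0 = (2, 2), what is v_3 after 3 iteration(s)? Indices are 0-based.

v_3 = (2, 3)

v_0 = (2, 2).
v_1 = A·v_0 = (0, 9).
v_2 = A·v_1 = (3, 9).
v_3 = A·v_2 = (2, 3).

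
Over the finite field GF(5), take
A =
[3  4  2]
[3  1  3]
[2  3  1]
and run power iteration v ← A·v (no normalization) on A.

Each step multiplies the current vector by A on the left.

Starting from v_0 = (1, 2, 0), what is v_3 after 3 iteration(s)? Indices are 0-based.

v_0 = (1, 2, 0).
v_1 = A·v_0 = (1, 0, 3).
v_2 = A·v_1 = (4, 2, 0).
v_3 = A·v_2 = (0, 4, 4).

v_3 = (0, 4, 4)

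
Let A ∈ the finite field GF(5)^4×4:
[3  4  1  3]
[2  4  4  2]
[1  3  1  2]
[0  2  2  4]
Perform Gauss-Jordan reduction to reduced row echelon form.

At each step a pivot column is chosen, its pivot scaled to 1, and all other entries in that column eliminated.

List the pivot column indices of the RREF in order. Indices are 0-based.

pivot columns: 0, 1, 2, 3

pivot(0,0)=3: scale R0 → (1, 3, 2, 1)
  clear (1,0): R1 −= (2)R0 → (0, 3, 0, 0)
  clear (2,0): R2 −= (1)R0 → (0, 0, 4, 1)
pivot(1,1)=3: scale R1 → (0, 1, 0, 0)
  clear (0,1): R0 −= (3)R1 → (1, 0, 2, 1)
  clear (3,1): R3 −= (2)R1 → (0, 0, 2, 4)
pivot(2,2)=4: scale R2 → (0, 0, 1, 4)
  clear (0,2): R0 −= (2)R2 → (1, 0, 0, 3)
  clear (3,2): R3 −= (2)R2 → (0, 0, 0, 1)
pivot(3,3)=1: scale R3 → (0, 0, 0, 1)
  clear (0,3): R0 −= (3)R3 → (1, 0, 0, 0)
  clear (2,3): R2 −= (4)R3 → (0, 0, 1, 0)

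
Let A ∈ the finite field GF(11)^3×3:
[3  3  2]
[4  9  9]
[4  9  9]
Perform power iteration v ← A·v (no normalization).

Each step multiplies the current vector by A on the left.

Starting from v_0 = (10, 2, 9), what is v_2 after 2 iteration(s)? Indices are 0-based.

v_0 = (10, 2, 9).
v_1 = A·v_0 = (10, 7, 7).
v_2 = A·v_1 = (10, 1, 1).

v_2 = (10, 1, 1)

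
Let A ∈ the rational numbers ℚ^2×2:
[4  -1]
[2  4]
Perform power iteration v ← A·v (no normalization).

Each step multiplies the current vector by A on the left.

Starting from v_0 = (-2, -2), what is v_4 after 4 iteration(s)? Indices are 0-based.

v_0 = (-2, -2).
v_1 = A·v_0 = (-6, -12).
v_2 = A·v_1 = (-12, -60).
v_3 = A·v_2 = (12, -264).
v_4 = A·v_3 = (312, -1032).

v_4 = (312, -1032)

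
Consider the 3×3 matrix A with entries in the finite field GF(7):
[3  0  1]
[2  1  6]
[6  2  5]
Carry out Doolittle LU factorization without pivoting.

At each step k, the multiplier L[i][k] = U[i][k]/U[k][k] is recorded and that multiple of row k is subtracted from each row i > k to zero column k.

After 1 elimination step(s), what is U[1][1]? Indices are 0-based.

U[1][1] = 1

k=0: U[0][0]=3
  eliminate (1,0): mult=3, new row 1: (0, 1, 3); set L[1][0]=3
  eliminate (2,0): mult=2, new row 2: (0, 2, 3); set L[2][0]=2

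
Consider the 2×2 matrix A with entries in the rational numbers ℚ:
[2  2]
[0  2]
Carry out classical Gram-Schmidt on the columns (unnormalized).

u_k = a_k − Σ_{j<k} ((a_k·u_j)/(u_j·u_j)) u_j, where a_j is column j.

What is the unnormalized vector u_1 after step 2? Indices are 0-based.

u_1 = (0, 2)

Step 1: u_0 = a_0 = (2, 0).
Step 2: u_1 = a_1 − (1)·u_0 = (0, 2).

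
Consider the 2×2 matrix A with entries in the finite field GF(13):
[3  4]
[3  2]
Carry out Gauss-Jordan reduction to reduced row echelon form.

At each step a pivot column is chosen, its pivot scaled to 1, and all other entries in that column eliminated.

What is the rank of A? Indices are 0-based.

rank = 2

pivot(0,0)=3: scale R0 → (1, 10)
  clear (1,0): R1 −= (3)R0 → (0, 11)
pivot(1,1)=11: scale R1 → (0, 1)
  clear (0,1): R0 −= (10)R1 → (1, 0)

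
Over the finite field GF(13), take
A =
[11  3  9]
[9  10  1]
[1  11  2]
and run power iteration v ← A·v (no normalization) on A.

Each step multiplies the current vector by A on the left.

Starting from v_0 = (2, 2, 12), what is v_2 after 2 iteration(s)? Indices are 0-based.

v_0 = (2, 2, 12).
v_1 = A·v_0 = (6, 11, 9).
v_2 = A·v_1 = (11, 4, 2).

v_2 = (11, 4, 2)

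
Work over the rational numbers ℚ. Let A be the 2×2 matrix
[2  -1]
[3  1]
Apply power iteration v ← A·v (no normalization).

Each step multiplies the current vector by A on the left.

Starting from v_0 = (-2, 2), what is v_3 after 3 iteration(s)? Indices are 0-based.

v_0 = (-2, 2).
v_1 = A·v_0 = (-6, -4).
v_2 = A·v_1 = (-8, -22).
v_3 = A·v_2 = (6, -46).

v_3 = (6, -46)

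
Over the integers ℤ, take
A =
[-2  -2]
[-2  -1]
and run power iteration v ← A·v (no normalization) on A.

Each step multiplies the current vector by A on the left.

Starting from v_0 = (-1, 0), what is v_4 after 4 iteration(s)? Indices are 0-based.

v_4 = (-100, -78)

v_0 = (-1, 0).
v_1 = A·v_0 = (2, 2).
v_2 = A·v_1 = (-8, -6).
v_3 = A·v_2 = (28, 22).
v_4 = A·v_3 = (-100, -78).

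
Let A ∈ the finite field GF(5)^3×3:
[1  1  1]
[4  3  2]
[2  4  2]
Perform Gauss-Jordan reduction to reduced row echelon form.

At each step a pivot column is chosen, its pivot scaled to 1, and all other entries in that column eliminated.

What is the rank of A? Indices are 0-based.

rank = 3

[1] R0 /= 1  ⇒  (1, 1, 1)
     R1 -= 4·R0  ⇒  (0, 4, 3)
     R2 -= 2·R0  ⇒  (0, 2, 0)
[2] R1 /= 4  ⇒  (0, 1, 2)
     R0 -= 1·R1  ⇒  (1, 0, 4)
     R2 -= 2·R1  ⇒  (0, 0, 1)
[3] R2 /= 1  ⇒  (0, 0, 1)
     R0 -= 4·R2  ⇒  (1, 0, 0)
     R1 -= 2·R2  ⇒  (0, 1, 0)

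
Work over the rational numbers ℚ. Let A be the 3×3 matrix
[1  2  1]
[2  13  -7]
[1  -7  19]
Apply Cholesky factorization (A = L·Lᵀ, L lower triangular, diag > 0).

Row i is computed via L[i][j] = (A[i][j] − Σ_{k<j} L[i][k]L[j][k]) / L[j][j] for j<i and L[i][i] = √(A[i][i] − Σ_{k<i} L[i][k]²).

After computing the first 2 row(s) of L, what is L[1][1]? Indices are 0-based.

Step 1: L[0][0] = √(1) = 1.
  L[1][0] = (2) / L[0][0] = 2.
Step 2: L[1][1] = √(9) = 3.

L[1][1] = 3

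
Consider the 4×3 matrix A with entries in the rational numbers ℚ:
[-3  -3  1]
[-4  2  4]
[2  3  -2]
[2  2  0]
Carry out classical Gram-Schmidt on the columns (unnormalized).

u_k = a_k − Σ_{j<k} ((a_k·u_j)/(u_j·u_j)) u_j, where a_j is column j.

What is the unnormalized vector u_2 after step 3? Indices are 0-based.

Step 1: u_0 = a_0 = (-3, -4, 2, 2).
Step 2: u_1 = a_1 − (1/3)·u_0 = (-2, 10/3, 7/3, 4/3).
Step 3: u_2 = a_2 − (-23/33)·u_0 − (20/67)·u_1 = (-364/737, 160/737, -960/737, 734/737).

u_2 = (-364/737, 160/737, -960/737, 734/737)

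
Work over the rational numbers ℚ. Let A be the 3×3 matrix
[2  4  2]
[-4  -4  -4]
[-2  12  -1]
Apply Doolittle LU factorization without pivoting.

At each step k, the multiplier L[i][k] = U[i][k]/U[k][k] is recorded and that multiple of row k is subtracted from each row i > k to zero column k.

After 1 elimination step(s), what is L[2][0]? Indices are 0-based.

L[2][0] = -1

Step 1: pivot at (0,0) is 2.
  row1 ← row1 − (-2)·row0  ⇒  L[1][0]=-2, U row1=(0, 4, 0)
  row2 ← row2 − (-1)·row0  ⇒  L[2][0]=-1, U row2=(0, 16, 1)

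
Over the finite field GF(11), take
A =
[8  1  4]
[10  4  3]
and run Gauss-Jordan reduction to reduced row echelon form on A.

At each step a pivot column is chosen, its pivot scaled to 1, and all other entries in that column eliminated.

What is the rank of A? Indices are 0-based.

rank = 2

step 1: normalize row 0 (÷8) = (1, 7, 6)
  row 1: subtract 10×row0 = (0, 0, 9)
skip col 1 (zero from row 1)
step 2: normalize row 1 (÷9) = (0, 0, 1)
  row 0: subtract 6×row1 = (1, 7, 0)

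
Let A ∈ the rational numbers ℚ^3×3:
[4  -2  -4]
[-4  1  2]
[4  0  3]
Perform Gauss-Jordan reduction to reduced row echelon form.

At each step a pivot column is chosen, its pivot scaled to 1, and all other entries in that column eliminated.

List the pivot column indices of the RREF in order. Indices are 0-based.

pivot columns: 0, 1, 2

[1] R0 /= 4  ⇒  (1, -1/2, -1)
     R1 -= -4·R0  ⇒  (0, -1, -2)
     R2 -= 4·R0  ⇒  (0, 2, 7)
[2] R1 /= -1  ⇒  (0, 1, 2)
     R0 -= -1/2·R1  ⇒  (1, 0, 0)
     R2 -= 2·R1  ⇒  (0, 0, 3)
[3] R2 /= 3  ⇒  (0, 0, 1)
     R1 -= 2·R2  ⇒  (0, 1, 0)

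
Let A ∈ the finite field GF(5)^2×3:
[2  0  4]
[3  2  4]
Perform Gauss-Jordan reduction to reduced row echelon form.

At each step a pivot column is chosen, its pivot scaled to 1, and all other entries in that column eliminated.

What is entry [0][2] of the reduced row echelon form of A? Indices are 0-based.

[1] R0 /= 2  ⇒  (1, 0, 2)
     R1 -= 3·R0  ⇒  (0, 2, 3)
[2] R1 /= 2  ⇒  (0, 1, 4)

M[0][2] = 2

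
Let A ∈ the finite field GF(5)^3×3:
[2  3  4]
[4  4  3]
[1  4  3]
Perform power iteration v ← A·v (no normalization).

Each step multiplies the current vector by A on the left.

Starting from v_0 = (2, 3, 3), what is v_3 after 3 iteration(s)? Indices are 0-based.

v_0 = (2, 3, 3).
v_1 = A·v_0 = (0, 4, 3).
v_2 = A·v_1 = (4, 0, 0).
v_3 = A·v_2 = (3, 1, 4).

v_3 = (3, 1, 4)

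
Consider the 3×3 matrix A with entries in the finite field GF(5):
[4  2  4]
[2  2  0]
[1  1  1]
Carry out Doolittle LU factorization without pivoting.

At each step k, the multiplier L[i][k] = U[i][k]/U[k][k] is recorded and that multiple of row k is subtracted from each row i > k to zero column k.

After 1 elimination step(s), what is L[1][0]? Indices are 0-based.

k=0: U[0][0]=4
  eliminate (1,0): mult=3, new row 1: (0, 1, 3); set L[1][0]=3
  eliminate (2,0): mult=4, new row 2: (0, 3, 0); set L[2][0]=4

L[1][0] = 3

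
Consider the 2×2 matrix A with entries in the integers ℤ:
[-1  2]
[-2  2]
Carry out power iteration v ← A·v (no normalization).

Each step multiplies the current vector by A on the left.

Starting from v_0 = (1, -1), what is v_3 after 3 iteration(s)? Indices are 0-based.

v_0 = (1, -1).
v_1 = A·v_0 = (-3, -4).
v_2 = A·v_1 = (-5, -2).
v_3 = A·v_2 = (1, 6).

v_3 = (1, 6)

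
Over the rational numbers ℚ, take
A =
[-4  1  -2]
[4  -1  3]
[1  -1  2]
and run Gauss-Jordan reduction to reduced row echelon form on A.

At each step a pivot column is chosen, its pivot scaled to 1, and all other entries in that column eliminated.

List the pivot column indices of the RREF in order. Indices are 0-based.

pivot columns: 0, 1, 2

pivot(0,0)=-4: scale R0 → (1, -1/4, 1/2)
  clear (1,0): R1 −= (4)R0 → (0, 0, 1)
  clear (2,0): R2 −= (1)R0 → (0, -3/4, 3/2)
pivot(1,1): swap R1↔R2
pivot(1,1)=-3/4: scale R1 → (0, 1, -2)
  clear (0,1): R0 −= (-1/4)R1 → (1, 0, 0)
pivot(2,2)=1: scale R2 → (0, 0, 1)
  clear (1,2): R1 −= (-2)R2 → (0, 1, 0)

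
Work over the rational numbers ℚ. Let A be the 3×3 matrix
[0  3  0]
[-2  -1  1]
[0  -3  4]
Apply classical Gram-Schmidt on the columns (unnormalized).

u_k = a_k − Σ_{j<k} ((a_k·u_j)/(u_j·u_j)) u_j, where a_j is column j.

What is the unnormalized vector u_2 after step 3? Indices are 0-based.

u_2 = (2, 0, 2)

Step 1: u_0 = a_0 = (0, -2, 0).
Step 2: u_1 = a_1 − (1/2)·u_0 = (3, 0, -3).
Step 3: u_2 = a_2 − (-1/2)·u_0 − (-2/3)·u_1 = (2, 0, 2).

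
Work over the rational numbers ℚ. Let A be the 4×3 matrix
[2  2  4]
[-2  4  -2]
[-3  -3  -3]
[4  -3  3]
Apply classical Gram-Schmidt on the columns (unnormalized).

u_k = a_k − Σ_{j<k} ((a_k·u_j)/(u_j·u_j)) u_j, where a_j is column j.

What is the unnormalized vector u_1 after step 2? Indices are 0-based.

u_1 = (80/33, 118/33, -40/11, -71/33)

Step 1: u_0 = a_0 = (2, -2, -3, 4).
Step 2: u_1 = a_1 − (-7/33)·u_0 = (80/33, 118/33, -40/11, -71/33).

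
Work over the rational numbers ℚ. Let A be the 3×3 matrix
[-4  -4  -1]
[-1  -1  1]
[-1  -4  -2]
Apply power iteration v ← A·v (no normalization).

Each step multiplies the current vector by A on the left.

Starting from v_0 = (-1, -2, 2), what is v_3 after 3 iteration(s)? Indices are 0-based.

v_0 = (-1, -2, 2).
v_1 = A·v_0 = (10, 5, 5).
v_2 = A·v_1 = (-65, -10, -40).
v_3 = A·v_2 = (340, 35, 185).

v_3 = (340, 35, 185)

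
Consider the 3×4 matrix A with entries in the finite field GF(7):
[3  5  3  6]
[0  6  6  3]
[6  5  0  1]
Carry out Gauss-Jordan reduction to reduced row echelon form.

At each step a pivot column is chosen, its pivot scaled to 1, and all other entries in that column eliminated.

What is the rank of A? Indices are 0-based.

step 1: normalize row 0 (÷3) = (1, 4, 1, 2)
  row 2: subtract 6×row0 = (0, 2, 1, 3)
step 2: normalize row 1 (÷6) = (0, 1, 1, 4)
  row 0: subtract 4×row1 = (1, 0, 4, 0)
  row 2: subtract 2×row1 = (0, 0, 6, 2)
step 3: normalize row 2 (÷6) = (0, 0, 1, 5)
  row 0: subtract 4×row2 = (1, 0, 0, 1)
  row 1: subtract 1×row2 = (0, 1, 0, 6)

rank = 3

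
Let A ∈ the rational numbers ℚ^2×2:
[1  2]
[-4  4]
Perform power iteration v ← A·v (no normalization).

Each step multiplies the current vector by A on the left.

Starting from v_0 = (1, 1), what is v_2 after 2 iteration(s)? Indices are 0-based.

v_0 = (1, 1).
v_1 = A·v_0 = (3, 0).
v_2 = A·v_1 = (3, -12).

v_2 = (3, -12)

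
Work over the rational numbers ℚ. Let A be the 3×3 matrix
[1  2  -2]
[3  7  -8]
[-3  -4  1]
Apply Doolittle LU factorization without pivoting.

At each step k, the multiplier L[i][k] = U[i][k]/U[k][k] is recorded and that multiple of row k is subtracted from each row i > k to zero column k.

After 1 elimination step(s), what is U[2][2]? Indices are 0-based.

U[2][2] = -5

k=0: U[0][0]=1
  eliminate (1,0): mult=3, new row 1: (0, 1, -2); set L[1][0]=3
  eliminate (2,0): mult=-3, new row 2: (0, 2, -5); set L[2][0]=-3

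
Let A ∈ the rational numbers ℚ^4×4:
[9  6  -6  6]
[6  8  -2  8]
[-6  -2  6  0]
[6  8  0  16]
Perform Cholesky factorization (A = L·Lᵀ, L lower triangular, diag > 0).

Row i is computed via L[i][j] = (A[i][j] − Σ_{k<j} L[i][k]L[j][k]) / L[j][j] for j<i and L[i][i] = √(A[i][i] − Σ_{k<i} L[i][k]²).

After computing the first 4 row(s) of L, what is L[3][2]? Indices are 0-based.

Step 1: L[0][0] = √(9) = 3.
  L[1][0] = (6) / L[0][0] = 2.
Step 2: L[1][1] = √(4) = 2.
  L[2][0] = (-6) / L[0][0] = -2.
  L[2][1] = (2) / L[1][1] = 1.
Step 3: L[2][2] = √(1) = 1.
  L[3][0] = (6) / L[0][0] = 2.
  L[3][1] = (4) / L[1][1] = 2.
  L[3][2] = (2) / L[2][2] = 2.
Step 4: L[3][3] = √(4) = 2.

L[3][2] = 2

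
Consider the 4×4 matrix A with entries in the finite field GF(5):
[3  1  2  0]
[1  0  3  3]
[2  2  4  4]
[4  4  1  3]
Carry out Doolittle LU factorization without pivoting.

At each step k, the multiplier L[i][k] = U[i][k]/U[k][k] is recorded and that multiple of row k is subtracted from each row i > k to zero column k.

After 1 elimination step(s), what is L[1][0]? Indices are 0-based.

k=0: U[0][0]=3
  eliminate (1,0): mult=2, new row 1: (0, 3, 4, 3); set L[1][0]=2
  eliminate (2,0): mult=4, new row 2: (0, 3, 1, 4); set L[2][0]=4
  eliminate (3,0): mult=3, new row 3: (0, 1, 0, 3); set L[3][0]=3

L[1][0] = 2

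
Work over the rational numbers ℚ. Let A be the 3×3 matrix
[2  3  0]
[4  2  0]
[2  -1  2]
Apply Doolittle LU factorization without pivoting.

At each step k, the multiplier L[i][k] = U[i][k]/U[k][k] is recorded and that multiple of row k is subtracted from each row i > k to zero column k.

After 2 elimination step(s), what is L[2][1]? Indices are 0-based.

k=0: U[0][0]=2
  eliminate (1,0): mult=2, new row 1: (0, -4, 0); set L[1][0]=2
  eliminate (2,0): mult=1, new row 2: (0, -4, 2); set L[2][0]=1
k=1: U[1][1]=-4
  eliminate (2,1): mult=1, new row 2: (0, 0, 2); set L[2][1]=1

L[2][1] = 1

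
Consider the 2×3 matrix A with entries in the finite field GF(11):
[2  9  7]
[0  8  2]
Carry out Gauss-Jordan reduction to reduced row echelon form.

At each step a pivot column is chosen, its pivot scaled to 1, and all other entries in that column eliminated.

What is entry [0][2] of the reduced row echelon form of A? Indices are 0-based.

M[0][2] = 1

step 1: normalize row 0 (÷2) = (1, 10, 9)
step 2: normalize row 1 (÷8) = (0, 1, 3)
  row 0: subtract 10×row1 = (1, 0, 1)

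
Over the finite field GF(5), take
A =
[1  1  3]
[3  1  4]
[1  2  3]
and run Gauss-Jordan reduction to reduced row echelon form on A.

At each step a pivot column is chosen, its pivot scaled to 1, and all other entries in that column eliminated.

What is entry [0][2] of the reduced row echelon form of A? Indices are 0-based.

step 1: normalize row 0 (÷1) = (1, 1, 3)
  row 1: subtract 3×row0 = (0, 3, 0)
  row 2: subtract 1×row0 = (0, 1, 0)
step 2: normalize row 1 (÷3) = (0, 1, 0)
  row 0: subtract 1×row1 = (1, 0, 3)
  row 2: subtract 1×row1 = (0, 0, 0)
skip col 2 (zero from row 2)

M[0][2] = 3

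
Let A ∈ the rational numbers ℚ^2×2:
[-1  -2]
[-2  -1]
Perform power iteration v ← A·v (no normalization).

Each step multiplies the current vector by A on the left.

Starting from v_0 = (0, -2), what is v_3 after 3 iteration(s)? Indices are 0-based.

v_0 = (0, -2).
v_1 = A·v_0 = (4, 2).
v_2 = A·v_1 = (-8, -10).
v_3 = A·v_2 = (28, 26).

v_3 = (28, 26)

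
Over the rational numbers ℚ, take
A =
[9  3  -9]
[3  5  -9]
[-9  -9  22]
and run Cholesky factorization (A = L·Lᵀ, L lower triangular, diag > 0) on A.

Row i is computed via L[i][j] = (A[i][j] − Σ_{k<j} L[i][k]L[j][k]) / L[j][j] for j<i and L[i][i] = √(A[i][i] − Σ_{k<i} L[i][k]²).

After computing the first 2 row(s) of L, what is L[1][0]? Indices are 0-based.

Step 1: L[0][0] = √(9) = 3.
  L[1][0] = (3) / L[0][0] = 1.
Step 2: L[1][1] = √(4) = 2.

L[1][0] = 1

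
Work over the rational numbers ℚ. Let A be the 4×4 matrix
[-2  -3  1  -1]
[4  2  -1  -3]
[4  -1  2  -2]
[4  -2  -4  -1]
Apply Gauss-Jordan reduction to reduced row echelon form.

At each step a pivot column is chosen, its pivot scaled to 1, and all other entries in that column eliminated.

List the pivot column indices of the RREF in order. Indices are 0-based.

pivot columns: 0, 1, 2, 3

step 1: normalize row 0 (÷-2) = (1, 3/2, -1/2, 1/2)
  row 1: subtract 4×row0 = (0, -4, 1, -5)
  row 2: subtract 4×row0 = (0, -7, 4, -4)
  row 3: subtract 4×row0 = (0, -8, -2, -3)
step 2: normalize row 1 (÷-4) = (0, 1, -1/4, 5/4)
  row 0: subtract 3/2×row1 = (1, 0, -1/8, -11/8)
  row 2: subtract -7×row1 = (0, 0, 9/4, 19/4)
  row 3: subtract -8×row1 = (0, 0, -4, 7)
step 3: normalize row 2 (÷9/4) = (0, 0, 1, 19/9)
  row 0: subtract -1/8×row2 = (1, 0, 0, -10/9)
  row 1: subtract -1/4×row2 = (0, 1, 0, 16/9)
  row 3: subtract -4×row2 = (0, 0, 0, 139/9)
step 4: normalize row 3 (÷139/9) = (0, 0, 0, 1)
  row 0: subtract -10/9×row3 = (1, 0, 0, 0)
  row 1: subtract 16/9×row3 = (0, 1, 0, 0)
  row 2: subtract 19/9×row3 = (0, 0, 1, 0)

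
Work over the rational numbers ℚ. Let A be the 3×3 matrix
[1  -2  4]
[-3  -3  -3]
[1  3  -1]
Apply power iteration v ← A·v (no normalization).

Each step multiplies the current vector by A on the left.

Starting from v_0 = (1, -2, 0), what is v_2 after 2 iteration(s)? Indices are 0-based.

v_0 = (1, -2, 0).
v_1 = A·v_0 = (5, 3, -5).
v_2 = A·v_1 = (-21, -9, 19).

v_2 = (-21, -9, 19)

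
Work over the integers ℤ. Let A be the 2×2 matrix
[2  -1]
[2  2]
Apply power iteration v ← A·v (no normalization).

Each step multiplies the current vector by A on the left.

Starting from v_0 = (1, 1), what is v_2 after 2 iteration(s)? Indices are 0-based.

v_2 = (-2, 10)

v_0 = (1, 1).
v_1 = A·v_0 = (1, 4).
v_2 = A·v_1 = (-2, 10).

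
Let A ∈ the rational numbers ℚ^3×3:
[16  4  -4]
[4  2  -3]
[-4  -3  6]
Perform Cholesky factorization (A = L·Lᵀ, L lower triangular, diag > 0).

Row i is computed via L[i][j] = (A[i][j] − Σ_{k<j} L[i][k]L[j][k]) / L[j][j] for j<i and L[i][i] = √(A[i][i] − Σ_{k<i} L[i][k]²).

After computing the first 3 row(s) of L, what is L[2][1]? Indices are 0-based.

Step 1: L[0][0] = √(16) = 4.
  L[1][0] = (4) / L[0][0] = 1.
Step 2: L[1][1] = √(1) = 1.
  L[2][0] = (-4) / L[0][0] = -1.
  L[2][1] = (-2) / L[1][1] = -2.
Step 3: L[2][2] = √(1) = 1.

L[2][1] = -2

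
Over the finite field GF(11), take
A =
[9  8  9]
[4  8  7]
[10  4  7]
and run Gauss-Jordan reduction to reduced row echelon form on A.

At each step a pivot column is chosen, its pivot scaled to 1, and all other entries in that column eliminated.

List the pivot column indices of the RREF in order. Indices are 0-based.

step 1: normalize row 0 (÷9) = (1, 7, 1)
  row 1: subtract 4×row0 = (0, 2, 3)
  row 2: subtract 10×row0 = (0, 0, 8)
step 2: normalize row 1 (÷2) = (0, 1, 7)
  row 0: subtract 7×row1 = (1, 0, 7)
step 3: normalize row 2 (÷8) = (0, 0, 1)
  row 0: subtract 7×row2 = (1, 0, 0)
  row 1: subtract 7×row2 = (0, 1, 0)

pivot columns: 0, 1, 2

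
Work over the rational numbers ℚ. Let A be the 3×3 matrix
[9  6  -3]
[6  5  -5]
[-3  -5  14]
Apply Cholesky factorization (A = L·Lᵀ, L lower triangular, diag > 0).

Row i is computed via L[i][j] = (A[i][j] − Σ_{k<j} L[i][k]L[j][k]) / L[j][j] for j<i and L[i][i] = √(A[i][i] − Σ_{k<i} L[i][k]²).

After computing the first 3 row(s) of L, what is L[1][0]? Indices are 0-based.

Step 1: L[0][0] = √(9) = 3.
  L[1][0] = (6) / L[0][0] = 2.
Step 2: L[1][1] = √(1) = 1.
  L[2][0] = (-3) / L[0][0] = -1.
  L[2][1] = (-3) / L[1][1] = -3.
Step 3: L[2][2] = √(4) = 2.

L[1][0] = 2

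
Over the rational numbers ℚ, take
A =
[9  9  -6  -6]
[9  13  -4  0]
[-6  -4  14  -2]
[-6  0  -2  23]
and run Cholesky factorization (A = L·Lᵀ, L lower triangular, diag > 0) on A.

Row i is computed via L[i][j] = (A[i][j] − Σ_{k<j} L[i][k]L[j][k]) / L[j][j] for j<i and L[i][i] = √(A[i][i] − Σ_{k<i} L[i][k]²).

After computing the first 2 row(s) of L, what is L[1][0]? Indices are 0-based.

Step 1: L[0][0] = √(9) = 3.
  L[1][0] = (9) / L[0][0] = 3.
Step 2: L[1][1] = √(4) = 2.

L[1][0] = 3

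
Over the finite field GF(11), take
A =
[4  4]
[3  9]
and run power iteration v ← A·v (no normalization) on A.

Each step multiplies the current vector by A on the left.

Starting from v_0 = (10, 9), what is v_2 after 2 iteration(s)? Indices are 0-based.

v_0 = (10, 9).
v_1 = A·v_0 = (10, 1).
v_2 = A·v_1 = (0, 6).

v_2 = (0, 6)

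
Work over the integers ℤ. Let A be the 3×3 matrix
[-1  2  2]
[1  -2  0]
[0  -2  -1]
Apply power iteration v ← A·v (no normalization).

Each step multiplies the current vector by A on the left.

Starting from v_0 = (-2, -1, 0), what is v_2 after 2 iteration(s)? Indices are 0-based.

v_0 = (-2, -1, 0).
v_1 = A·v_0 = (0, 0, 2).
v_2 = A·v_1 = (4, 0, -2).

v_2 = (4, 0, -2)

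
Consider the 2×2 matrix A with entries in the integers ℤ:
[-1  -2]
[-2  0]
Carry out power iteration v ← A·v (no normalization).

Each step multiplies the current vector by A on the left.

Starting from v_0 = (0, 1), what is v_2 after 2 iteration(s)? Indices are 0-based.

v_2 = (2, 4)

v_0 = (0, 1).
v_1 = A·v_0 = (-2, 0).
v_2 = A·v_1 = (2, 4).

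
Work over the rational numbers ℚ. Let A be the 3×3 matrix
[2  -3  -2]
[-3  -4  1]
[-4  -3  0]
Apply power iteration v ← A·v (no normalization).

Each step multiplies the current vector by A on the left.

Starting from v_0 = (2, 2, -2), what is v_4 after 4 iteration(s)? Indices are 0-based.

v_4 = (1928, 1208, 1336)

v_0 = (2, 2, -2).
v_1 = A·v_0 = (2, -16, -14).
v_2 = A·v_1 = (80, 44, 40).
v_3 = A·v_2 = (-52, -376, -452).
v_4 = A·v_3 = (1928, 1208, 1336).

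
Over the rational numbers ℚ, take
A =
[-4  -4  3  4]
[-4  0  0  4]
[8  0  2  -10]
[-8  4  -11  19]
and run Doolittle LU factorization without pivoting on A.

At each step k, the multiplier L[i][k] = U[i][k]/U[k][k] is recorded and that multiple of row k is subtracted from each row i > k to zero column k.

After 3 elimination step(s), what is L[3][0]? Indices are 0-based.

k=0: U[0][0]=-4
  eliminate (1,0): mult=1, new row 1: (0, 4, -3, 0); set L[1][0]=1
  eliminate (2,0): mult=-2, new row 2: (0, -8, 8, -2); set L[2][0]=-2
  eliminate (3,0): mult=2, new row 3: (0, 12, -17, 11); set L[3][0]=2
k=1: U[1][1]=4
  eliminate (2,1): mult=-2, new row 2: (0, 0, 2, -2); set L[2][1]=-2
  eliminate (3,1): mult=3, new row 3: (0, 0, -8, 11); set L[3][1]=3
k=2: U[2][2]=2
  eliminate (3,2): mult=-4, new row 3: (0, 0, 0, 3); set L[3][2]=-4

L[3][0] = 2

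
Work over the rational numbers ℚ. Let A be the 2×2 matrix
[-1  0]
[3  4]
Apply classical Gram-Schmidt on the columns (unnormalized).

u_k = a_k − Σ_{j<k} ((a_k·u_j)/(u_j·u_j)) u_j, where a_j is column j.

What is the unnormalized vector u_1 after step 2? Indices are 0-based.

u_1 = (6/5, 2/5)

Step 1: u_0 = a_0 = (-1, 3).
Step 2: u_1 = a_1 − (6/5)·u_0 = (6/5, 2/5).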